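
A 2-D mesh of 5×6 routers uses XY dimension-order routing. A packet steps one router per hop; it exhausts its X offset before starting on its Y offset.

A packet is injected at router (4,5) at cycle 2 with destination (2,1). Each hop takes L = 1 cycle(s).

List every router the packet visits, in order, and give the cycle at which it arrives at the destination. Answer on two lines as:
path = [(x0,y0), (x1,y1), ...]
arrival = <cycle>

path = [(4,5), (3,5), (2,5), (2,4), (2,3), (2,2), (2,1)]
arrival = 8

  0. router=(4,5) cycle=2 (inject)
  1. router=(3,5) cycle=3 dir=W
  2. router=(2,5) cycle=4 dir=W
  3. router=(2,4) cycle=5 dir=S
  4. router=(2,3) cycle=6 dir=S
  5. router=(2,2) cycle=7 dir=S
  6. router=(2,1) cycle=8 dir=S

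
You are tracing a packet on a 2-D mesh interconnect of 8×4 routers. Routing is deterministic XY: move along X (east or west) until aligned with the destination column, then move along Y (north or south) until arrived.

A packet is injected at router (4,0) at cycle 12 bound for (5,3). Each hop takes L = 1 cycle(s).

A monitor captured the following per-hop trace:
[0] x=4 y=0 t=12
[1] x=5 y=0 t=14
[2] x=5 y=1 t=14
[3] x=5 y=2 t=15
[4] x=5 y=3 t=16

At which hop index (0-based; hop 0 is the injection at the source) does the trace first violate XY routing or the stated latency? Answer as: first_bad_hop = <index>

first_bad_hop = 1

check 1→ d=(1,0) cyc+2: BAD: Δcyc=2≠L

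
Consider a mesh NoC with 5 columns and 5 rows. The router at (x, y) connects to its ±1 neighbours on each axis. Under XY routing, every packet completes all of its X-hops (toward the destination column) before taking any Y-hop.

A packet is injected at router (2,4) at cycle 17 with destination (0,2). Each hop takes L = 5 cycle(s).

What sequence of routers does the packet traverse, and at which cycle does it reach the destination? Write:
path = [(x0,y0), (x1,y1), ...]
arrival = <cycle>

t=17: at (2,4)
t=22: at (1,4) after W
t=27: at (0,4) after W
t=32: at (0,3) after S
t=37: at (0,2) after S

path = [(2,4), (1,4), (0,4), (0,3), (0,2)]
arrival = 37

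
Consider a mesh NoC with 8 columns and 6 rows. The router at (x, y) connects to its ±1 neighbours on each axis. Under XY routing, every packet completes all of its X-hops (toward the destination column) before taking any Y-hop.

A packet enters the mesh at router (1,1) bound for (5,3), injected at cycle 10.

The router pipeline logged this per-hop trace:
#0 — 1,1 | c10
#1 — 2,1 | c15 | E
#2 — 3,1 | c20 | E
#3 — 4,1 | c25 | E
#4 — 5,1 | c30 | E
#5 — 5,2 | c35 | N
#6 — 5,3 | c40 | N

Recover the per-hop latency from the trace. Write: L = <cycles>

Between hops 0 and 1 the cycle counter advances 15 − 10 = 5.
That increment is L by definition: L = 5.

L = 5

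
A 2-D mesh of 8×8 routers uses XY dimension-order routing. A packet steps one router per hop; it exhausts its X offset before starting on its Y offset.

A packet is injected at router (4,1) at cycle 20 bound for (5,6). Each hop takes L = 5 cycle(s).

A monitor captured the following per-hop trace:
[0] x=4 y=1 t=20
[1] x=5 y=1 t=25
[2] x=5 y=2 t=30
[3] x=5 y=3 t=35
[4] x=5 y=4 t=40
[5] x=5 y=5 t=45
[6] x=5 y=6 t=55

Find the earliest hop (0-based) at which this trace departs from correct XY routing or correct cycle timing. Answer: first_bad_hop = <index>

first_bad_hop = 6

check 1→ d=(1,0) cyc+5: ok
check 2→ d=(0,1) cyc+5: ok
check 3→ d=(0,1) cyc+5: ok
check 4→ d=(0,1) cyc+5: ok
check 5→ d=(0,1) cyc+5: ok
check 6→ d=(0,1) cyc+10: BAD: Δcyc=10≠L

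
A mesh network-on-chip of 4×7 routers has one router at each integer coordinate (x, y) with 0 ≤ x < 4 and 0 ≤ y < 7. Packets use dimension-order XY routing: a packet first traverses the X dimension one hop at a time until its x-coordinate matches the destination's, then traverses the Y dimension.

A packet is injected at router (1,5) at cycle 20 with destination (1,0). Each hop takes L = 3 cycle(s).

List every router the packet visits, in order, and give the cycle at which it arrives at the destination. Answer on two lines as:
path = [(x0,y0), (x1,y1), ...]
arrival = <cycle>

src (1,5)  cyc=20
S→(1,4)  cyc=23
S→(1,3)  cyc=26
S→(1,2)  cyc=29
S→(1,1)  cyc=32
S→(1,0)  cyc=35

path = [(1,5), (1,4), (1,3), (1,2), (1,1), (1,0)]
arrival = 35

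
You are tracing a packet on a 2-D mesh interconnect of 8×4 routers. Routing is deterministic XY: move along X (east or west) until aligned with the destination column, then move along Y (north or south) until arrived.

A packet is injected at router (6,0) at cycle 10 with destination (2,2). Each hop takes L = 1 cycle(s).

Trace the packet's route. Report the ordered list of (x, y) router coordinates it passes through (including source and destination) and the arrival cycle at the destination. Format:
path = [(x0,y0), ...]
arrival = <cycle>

hop 0: (6,0) @ cyc 10
hop 1: (5,0) @ cyc 11  [W]
hop 2: (4,0) @ cyc 12  [W]
hop 3: (3,0) @ cyc 13  [W]
hop 4: (2,0) @ cyc 14  [W]
hop 5: (2,1) @ cyc 15  [N]
hop 6: (2,2) @ cyc 16  [N]

path = [(6,0), (5,0), (4,0), (3,0), (2,0), (2,1), (2,2)]
arrival = 16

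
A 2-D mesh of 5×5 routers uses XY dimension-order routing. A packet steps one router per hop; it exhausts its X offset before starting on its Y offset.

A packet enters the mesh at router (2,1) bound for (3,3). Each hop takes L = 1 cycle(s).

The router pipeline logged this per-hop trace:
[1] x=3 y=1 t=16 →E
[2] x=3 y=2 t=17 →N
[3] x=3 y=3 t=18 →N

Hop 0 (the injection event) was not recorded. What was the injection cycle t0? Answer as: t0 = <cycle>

t0 = 15

Hop 1 reached at cycle 16; hop k is at t0 + k·L.
t0 = cyc[1] − L = 16 − 1 = 15.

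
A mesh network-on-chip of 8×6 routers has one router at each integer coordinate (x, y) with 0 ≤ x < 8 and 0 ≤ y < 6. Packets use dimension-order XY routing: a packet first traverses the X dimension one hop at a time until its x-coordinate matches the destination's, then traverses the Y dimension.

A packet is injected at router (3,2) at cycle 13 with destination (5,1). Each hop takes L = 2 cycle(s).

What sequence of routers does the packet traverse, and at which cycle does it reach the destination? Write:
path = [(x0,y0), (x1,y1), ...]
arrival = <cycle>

t=13: at (3,2)
t=15: at (4,2) after E
t=17: at (5,2) after E
t=19: at (5,1) after S

path = [(3,2), (4,2), (5,2), (5,1)]
arrival = 19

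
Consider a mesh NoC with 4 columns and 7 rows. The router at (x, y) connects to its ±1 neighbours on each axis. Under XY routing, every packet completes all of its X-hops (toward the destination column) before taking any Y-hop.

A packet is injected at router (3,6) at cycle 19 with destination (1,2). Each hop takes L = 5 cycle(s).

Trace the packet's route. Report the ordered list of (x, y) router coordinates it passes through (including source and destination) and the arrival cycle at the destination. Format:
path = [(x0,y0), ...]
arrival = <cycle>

path = [(3,6), (2,6), (1,6), (1,5), (1,4), (1,3), (1,2)]
arrival = 49

  0. router=(3,6) cycle=19 (inject)
  1. router=(2,6) cycle=24 dir=W
  2. router=(1,6) cycle=29 dir=W
  3. router=(1,5) cycle=34 dir=S
  4. router=(1,4) cycle=39 dir=S
  5. router=(1,3) cycle=44 dir=S
  6. router=(1,2) cycle=49 dir=S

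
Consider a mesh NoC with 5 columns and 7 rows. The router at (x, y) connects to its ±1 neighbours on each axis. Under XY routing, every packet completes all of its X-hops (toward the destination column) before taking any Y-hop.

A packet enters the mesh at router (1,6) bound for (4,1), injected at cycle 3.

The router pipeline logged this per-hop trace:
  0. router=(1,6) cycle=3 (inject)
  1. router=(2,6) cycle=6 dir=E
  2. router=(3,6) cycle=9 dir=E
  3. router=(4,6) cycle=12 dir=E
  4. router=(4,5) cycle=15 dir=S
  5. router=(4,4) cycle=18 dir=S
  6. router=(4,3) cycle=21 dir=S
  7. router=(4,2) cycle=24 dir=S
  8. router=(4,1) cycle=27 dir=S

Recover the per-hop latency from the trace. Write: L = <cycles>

From hop 0 (3) to hop 1 (6): +3 cycles.
One hop costs L cycles, so L = 3.

L = 3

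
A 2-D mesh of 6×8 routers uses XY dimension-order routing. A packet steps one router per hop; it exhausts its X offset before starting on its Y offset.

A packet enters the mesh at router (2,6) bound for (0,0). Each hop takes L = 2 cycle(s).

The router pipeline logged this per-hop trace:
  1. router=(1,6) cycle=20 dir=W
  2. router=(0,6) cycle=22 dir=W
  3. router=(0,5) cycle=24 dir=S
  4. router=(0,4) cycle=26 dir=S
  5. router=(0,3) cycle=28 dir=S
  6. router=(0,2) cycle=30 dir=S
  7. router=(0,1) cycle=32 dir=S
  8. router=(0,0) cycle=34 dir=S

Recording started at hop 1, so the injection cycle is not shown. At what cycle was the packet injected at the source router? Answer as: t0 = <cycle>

t0 = 18

At hop 1 the cycle is 20; in general cyc_k = t0 + kL.
Subtract one hop: t0 = 20 − 2 = 18.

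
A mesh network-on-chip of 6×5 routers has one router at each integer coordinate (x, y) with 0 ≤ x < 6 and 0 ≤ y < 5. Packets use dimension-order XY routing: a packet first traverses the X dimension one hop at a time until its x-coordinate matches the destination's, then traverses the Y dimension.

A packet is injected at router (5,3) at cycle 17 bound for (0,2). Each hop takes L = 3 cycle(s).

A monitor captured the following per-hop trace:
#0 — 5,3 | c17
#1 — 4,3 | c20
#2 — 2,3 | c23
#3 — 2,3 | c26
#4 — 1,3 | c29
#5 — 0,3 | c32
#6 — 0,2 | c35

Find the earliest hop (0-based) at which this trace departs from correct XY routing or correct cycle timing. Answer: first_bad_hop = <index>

first_bad_hop = 2

  1: Δx=-1 Δy=+0 Δt=3 [ok]
  2: Δx=-2 Δy=+0 Δt=3 [BAD: non-unit step]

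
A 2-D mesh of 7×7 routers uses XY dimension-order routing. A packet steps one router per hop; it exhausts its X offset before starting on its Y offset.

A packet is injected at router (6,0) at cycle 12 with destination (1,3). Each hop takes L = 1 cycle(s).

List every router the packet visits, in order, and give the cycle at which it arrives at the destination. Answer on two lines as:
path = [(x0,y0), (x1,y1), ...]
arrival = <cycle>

hop 0: (6,0) @ cyc 12
hop 1: (5,0) @ cyc 13  [W]
hop 2: (4,0) @ cyc 14  [W]
hop 3: (3,0) @ cyc 15  [W]
hop 4: (2,0) @ cyc 16  [W]
hop 5: (1,0) @ cyc 17  [W]
hop 6: (1,1) @ cyc 18  [N]
hop 7: (1,2) @ cyc 19  [N]
hop 8: (1,3) @ cyc 20  [N]

path = [(6,0), (5,0), (4,0), (3,0), (2,0), (1,0), (1,1), (1,2), (1,3)]
arrival = 20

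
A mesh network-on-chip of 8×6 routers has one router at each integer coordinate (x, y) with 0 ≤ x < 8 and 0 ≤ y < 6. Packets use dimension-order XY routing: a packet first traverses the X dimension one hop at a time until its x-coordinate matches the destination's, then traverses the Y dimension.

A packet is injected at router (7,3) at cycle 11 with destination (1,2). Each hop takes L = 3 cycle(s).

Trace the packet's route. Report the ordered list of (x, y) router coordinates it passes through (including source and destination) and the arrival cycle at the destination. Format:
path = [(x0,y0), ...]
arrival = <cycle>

path = [(7,3), (6,3), (5,3), (4,3), (3,3), (2,3), (1,3), (1,2)]
arrival = 32

src (7,3)  cyc=11
W→(6,3)  cyc=14
W→(5,3)  cyc=17
W→(4,3)  cyc=20
W→(3,3)  cyc=23
W→(2,3)  cyc=26
W→(1,3)  cyc=29
S→(1,2)  cyc=32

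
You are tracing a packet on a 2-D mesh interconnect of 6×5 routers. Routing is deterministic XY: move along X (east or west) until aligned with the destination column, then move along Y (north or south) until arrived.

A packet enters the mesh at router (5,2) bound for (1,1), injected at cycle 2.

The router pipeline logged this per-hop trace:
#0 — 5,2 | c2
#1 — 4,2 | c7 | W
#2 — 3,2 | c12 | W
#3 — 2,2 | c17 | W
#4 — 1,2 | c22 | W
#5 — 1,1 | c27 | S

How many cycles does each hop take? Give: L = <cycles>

From hop 0 (2) to hop 1 (7): +5 cycles.
That increment is L by definition: L = 5.

L = 5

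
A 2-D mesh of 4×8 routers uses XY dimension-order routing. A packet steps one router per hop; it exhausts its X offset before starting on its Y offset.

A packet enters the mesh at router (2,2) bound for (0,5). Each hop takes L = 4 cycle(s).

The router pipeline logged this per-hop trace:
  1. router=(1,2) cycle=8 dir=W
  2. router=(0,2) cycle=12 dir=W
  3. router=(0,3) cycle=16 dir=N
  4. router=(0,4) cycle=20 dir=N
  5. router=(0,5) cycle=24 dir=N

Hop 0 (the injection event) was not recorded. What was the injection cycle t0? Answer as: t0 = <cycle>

t0 = 4

The first recorded entry is hop 1 at cycle 8.
Subtract one hop: t0 = 8 − 4 = 4.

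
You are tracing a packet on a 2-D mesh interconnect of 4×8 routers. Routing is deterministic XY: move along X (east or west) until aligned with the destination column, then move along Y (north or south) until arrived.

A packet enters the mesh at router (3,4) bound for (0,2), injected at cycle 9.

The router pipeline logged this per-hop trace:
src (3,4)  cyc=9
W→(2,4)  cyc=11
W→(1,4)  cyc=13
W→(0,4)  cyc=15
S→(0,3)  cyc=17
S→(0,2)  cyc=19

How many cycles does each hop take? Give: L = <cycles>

cyc[1] − cyc[0] = 11 − 9 = 2.
That increment is L by definition: L = 2.

L = 2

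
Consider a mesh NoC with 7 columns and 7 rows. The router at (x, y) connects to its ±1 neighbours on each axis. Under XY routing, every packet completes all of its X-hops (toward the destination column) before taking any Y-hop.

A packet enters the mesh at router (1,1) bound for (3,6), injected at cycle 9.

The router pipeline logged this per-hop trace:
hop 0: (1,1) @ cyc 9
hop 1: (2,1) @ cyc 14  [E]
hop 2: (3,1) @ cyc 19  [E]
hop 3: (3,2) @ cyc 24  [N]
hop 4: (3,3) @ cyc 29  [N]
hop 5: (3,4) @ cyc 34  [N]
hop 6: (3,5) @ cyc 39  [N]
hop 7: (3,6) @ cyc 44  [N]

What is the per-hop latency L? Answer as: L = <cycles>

From hop 0 (9) to hop 1 (14): +5 cycles.
One hop costs L cycles, so L = 5.

L = 5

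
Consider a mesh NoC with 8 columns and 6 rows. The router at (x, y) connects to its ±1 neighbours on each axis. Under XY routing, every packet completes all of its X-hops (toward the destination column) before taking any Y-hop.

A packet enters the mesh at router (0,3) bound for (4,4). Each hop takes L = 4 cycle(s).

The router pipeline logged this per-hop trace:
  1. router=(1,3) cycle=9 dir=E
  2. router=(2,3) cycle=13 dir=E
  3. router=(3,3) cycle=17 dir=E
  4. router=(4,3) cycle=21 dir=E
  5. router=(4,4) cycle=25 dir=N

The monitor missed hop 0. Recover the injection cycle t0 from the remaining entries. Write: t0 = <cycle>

t0 = 5

The first recorded entry is hop 1 at cycle 9.
Subtract one hop: t0 = 9 − 4 = 5.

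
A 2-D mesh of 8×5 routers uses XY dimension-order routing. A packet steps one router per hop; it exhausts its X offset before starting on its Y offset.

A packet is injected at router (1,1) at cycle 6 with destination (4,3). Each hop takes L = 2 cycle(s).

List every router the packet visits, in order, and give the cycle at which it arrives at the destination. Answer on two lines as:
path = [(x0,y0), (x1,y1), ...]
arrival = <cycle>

hop 0: (1,1) @ cyc 6
hop 1: (2,1) @ cyc 8  [E]
hop 2: (3,1) @ cyc 10  [E]
hop 3: (4,1) @ cyc 12  [E]
hop 4: (4,2) @ cyc 14  [N]
hop 5: (4,3) @ cyc 16  [N]

path = [(1,1), (2,1), (3,1), (4,1), (4,2), (4,3)]
arrival = 16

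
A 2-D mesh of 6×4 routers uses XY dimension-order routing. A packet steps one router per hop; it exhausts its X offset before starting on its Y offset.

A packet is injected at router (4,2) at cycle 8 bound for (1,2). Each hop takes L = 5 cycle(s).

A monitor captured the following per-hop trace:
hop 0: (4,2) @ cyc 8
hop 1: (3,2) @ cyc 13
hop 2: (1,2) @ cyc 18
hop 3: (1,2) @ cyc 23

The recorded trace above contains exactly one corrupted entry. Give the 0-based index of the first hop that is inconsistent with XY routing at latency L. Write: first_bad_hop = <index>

first_bad_hop = 2

  1: Δx=-1 Δy=+0 Δt=5 [ok]
  2: Δx=-2 Δy=+0 Δt=5 [BAD: non-unit step]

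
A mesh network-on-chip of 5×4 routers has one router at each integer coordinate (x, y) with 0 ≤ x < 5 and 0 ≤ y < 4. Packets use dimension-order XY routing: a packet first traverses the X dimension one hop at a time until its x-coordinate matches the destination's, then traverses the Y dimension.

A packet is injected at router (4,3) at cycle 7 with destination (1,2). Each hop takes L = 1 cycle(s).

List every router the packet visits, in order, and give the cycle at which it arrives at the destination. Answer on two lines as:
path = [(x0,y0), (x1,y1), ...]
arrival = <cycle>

  0. router=(4,3) cycle=7 (inject)
  1. router=(3,3) cycle=8 dir=W
  2. router=(2,3) cycle=9 dir=W
  3. router=(1,3) cycle=10 dir=W
  4. router=(1,2) cycle=11 dir=S

path = [(4,3), (3,3), (2,3), (1,3), (1,2)]
arrival = 11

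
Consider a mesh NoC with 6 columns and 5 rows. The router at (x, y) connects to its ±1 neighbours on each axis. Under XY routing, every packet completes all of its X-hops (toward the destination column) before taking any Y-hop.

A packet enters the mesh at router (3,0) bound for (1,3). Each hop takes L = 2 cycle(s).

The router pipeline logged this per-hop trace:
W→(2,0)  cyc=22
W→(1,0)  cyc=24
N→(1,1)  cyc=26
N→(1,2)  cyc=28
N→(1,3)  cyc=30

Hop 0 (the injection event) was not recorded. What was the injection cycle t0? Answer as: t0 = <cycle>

Hop 1 reached at cycle 22; hop k is at t0 + k·L.
So t0 = 22 − 1·2 = 20.

t0 = 20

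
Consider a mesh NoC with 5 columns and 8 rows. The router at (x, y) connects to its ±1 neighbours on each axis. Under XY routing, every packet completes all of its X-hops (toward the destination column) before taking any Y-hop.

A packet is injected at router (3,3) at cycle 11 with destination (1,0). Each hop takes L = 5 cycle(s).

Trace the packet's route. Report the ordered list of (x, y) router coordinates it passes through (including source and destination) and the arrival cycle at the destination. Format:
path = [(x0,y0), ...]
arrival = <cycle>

path = [(3,3), (2,3), (1,3), (1,2), (1,1), (1,0)]
arrival = 36

src (3,3)  cyc=11
W→(2,3)  cyc=16
W→(1,3)  cyc=21
S→(1,2)  cyc=26
S→(1,1)  cyc=31
S→(1,0)  cyc=36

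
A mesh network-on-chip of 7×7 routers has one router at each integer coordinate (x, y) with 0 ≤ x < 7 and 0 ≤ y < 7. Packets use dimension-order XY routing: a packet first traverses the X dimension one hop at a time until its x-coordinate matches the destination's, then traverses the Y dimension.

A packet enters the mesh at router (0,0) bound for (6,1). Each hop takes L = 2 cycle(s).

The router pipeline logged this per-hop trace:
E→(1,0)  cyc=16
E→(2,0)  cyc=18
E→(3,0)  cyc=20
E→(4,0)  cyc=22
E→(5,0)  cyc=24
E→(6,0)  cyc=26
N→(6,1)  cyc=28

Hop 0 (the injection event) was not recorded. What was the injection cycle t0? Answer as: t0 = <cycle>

At hop 1 the cycle is 16; in general cyc_k = t0 + kL.
t0 = cyc[1] − L = 16 − 2 = 14.

t0 = 14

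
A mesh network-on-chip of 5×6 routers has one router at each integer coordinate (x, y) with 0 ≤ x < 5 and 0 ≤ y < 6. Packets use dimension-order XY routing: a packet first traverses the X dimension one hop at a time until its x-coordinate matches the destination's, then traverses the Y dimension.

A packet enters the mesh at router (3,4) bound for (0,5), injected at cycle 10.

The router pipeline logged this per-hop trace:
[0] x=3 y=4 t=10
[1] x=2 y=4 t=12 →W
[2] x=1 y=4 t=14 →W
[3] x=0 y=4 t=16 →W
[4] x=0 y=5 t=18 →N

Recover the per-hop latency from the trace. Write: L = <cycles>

L = 2

Between hops 0 and 1 the cycle counter advances 12 − 10 = 2.
One hop costs L cycles, so L = 2.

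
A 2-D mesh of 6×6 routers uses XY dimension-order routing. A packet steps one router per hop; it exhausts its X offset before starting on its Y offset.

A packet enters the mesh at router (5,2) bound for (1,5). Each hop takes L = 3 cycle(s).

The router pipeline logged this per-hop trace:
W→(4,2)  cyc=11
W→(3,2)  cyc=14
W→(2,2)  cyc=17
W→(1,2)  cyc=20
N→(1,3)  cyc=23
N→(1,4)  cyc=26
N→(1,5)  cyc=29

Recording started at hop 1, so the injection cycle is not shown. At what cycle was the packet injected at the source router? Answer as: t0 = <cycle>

The first recorded entry is hop 1 at cycle 11.
Subtract one hop: t0 = 11 − 3 = 8.

t0 = 8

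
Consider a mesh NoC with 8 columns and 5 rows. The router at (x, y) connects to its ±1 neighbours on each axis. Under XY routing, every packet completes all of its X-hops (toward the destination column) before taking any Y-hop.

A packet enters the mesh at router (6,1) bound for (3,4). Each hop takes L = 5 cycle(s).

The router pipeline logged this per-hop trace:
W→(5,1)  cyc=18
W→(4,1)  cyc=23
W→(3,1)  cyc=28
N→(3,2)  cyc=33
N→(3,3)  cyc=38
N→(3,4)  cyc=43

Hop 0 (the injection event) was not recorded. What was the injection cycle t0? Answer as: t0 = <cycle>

At hop 1 the cycle is 18; in general cyc_k = t0 + kL.
Subtract one hop: t0 = 18 − 5 = 13.

t0 = 13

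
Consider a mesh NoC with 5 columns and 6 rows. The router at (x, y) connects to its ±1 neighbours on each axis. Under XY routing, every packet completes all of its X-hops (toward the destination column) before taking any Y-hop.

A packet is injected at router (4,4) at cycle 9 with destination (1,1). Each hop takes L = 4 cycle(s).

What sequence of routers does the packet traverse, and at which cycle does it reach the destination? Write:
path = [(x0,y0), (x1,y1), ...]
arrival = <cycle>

hop 0: (4,4) @ cyc 9
hop 1: (3,4) @ cyc 13  [W]
hop 2: (2,4) @ cyc 17  [W]
hop 3: (1,4) @ cyc 21  [W]
hop 4: (1,3) @ cyc 25  [S]
hop 5: (1,2) @ cyc 29  [S]
hop 6: (1,1) @ cyc 33  [S]

path = [(4,4), (3,4), (2,4), (1,4), (1,3), (1,2), (1,1)]
arrival = 33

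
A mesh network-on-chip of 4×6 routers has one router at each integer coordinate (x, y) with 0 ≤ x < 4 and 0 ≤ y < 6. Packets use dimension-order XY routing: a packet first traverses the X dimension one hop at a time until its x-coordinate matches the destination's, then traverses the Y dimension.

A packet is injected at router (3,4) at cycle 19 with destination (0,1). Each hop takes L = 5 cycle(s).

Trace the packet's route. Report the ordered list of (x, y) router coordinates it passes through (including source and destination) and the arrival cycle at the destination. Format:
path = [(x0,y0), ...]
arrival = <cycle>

path = [(3,4), (2,4), (1,4), (0,4), (0,3), (0,2), (0,1)]
arrival = 49

src (3,4)  cyc=19
W→(2,4)  cyc=24
W→(1,4)  cyc=29
W→(0,4)  cyc=34
S→(0,3)  cyc=39
S→(0,2)  cyc=44
S→(0,1)  cyc=49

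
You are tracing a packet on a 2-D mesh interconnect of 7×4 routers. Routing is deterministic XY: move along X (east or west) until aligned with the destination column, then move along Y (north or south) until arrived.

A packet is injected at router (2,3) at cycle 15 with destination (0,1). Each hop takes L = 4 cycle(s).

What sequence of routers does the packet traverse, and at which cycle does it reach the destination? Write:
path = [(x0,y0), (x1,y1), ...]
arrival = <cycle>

[0] x=2 y=3 t=15
[1] x=1 y=3 t=19 →W
[2] x=0 y=3 t=23 →W
[3] x=0 y=2 t=27 →S
[4] x=0 y=1 t=31 →S

path = [(2,3), (1,3), (0,3), (0,2), (0,1)]
arrival = 31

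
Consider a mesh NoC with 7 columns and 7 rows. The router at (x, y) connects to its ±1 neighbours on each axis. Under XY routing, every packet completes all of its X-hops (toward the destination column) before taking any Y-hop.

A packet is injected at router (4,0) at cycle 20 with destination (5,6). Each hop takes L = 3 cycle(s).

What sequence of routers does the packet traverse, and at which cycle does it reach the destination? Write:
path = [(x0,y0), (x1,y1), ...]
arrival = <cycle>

t=20: at (4,0)
t=23: at (5,0) after E
t=26: at (5,1) after N
t=29: at (5,2) after N
t=32: at (5,3) after N
t=35: at (5,4) after N
t=38: at (5,5) after N
t=41: at (5,6) after N

path = [(4,0), (5,0), (5,1), (5,2), (5,3), (5,4), (5,5), (5,6)]
arrival = 41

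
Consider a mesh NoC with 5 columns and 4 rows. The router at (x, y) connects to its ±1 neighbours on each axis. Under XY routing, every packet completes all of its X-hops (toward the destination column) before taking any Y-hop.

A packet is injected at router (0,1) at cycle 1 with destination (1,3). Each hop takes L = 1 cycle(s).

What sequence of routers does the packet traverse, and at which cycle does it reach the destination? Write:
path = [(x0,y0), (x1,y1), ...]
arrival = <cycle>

hop 0: (0,1) @ cyc 1
hop 1: (1,1) @ cyc 2  [E]
hop 2: (1,2) @ cyc 3  [N]
hop 3: (1,3) @ cyc 4  [N]

path = [(0,1), (1,1), (1,2), (1,3)]
arrival = 4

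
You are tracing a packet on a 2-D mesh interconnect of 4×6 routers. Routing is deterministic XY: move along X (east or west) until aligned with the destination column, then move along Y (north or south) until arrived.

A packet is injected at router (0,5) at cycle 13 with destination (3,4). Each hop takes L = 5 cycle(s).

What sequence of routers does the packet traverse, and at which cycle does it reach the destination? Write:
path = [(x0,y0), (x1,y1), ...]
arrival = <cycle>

  0. router=(0,5) cycle=13 (inject)
  1. router=(1,5) cycle=18 dir=E
  2. router=(2,5) cycle=23 dir=E
  3. router=(3,5) cycle=28 dir=E
  4. router=(3,4) cycle=33 dir=S

path = [(0,5), (1,5), (2,5), (3,5), (3,4)]
arrival = 33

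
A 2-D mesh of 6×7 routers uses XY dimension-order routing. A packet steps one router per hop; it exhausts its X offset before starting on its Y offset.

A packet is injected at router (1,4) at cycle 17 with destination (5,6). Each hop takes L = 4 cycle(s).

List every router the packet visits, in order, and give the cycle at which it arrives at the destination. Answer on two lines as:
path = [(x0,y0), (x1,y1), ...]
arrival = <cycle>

  0. router=(1,4) cycle=17 (inject)
  1. router=(2,4) cycle=21 dir=E
  2. router=(3,4) cycle=25 dir=E
  3. router=(4,4) cycle=29 dir=E
  4. router=(5,4) cycle=33 dir=E
  5. router=(5,5) cycle=37 dir=N
  6. router=(5,6) cycle=41 dir=N

path = [(1,4), (2,4), (3,4), (4,4), (5,4), (5,5), (5,6)]
arrival = 41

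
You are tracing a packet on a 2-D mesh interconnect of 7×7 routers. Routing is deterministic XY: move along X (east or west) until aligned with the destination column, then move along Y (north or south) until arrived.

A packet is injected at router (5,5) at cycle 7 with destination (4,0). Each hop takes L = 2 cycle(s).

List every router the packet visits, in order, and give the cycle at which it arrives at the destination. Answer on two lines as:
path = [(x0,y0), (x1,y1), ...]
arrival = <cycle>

#0 — 5,5 | c7
#1 — 4,5 | c9 | W
#2 — 4,4 | c11 | S
#3 — 4,3 | c13 | S
#4 — 4,2 | c15 | S
#5 — 4,1 | c17 | S
#6 — 4,0 | c19 | S

path = [(5,5), (4,5), (4,4), (4,3), (4,2), (4,1), (4,0)]
arrival = 19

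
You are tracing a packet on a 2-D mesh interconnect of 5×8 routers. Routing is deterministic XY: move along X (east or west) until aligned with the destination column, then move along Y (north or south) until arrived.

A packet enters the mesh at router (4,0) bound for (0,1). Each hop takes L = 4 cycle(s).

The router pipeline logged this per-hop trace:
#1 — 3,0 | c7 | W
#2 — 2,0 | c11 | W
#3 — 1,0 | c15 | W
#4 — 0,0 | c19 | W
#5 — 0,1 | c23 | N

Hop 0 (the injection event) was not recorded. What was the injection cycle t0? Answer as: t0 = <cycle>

t0 = 3

The first recorded entry is hop 1 at cycle 7.
Subtract one hop: t0 = 7 − 4 = 3.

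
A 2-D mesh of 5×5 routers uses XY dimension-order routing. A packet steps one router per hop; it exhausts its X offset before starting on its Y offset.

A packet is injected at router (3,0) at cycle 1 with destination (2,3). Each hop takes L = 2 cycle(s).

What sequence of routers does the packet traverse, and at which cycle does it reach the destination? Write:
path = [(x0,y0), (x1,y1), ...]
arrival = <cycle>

path = [(3,0), (2,0), (2,1), (2,2), (2,3)]
arrival = 9

hop 0: (3,0) @ cyc 1
hop 1: (2,0) @ cyc 3  [W]
hop 2: (2,1) @ cyc 5  [N]
hop 3: (2,2) @ cyc 7  [N]
hop 4: (2,3) @ cyc 9  [N]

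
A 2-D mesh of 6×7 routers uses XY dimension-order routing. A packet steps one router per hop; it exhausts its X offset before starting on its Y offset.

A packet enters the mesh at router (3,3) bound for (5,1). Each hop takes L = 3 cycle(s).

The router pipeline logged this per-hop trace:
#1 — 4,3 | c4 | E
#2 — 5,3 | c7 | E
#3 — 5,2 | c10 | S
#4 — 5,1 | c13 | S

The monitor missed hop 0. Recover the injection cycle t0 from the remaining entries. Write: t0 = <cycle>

Hop 1 reached at cycle 4; hop k is at t0 + k·L.
t0 = cyc[1] − L = 4 − 3 = 1.

t0 = 1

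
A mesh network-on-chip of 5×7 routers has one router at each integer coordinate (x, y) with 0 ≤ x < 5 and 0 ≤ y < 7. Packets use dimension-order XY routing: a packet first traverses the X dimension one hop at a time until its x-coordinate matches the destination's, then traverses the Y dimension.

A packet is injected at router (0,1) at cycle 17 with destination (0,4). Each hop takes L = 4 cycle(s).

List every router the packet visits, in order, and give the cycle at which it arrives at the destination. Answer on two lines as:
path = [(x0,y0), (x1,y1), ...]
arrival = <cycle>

[0] x=0 y=1 t=17
[1] x=0 y=2 t=21 →N
[2] x=0 y=3 t=25 →N
[3] x=0 y=4 t=29 →N

path = [(0,1), (0,2), (0,3), (0,4)]
arrival = 29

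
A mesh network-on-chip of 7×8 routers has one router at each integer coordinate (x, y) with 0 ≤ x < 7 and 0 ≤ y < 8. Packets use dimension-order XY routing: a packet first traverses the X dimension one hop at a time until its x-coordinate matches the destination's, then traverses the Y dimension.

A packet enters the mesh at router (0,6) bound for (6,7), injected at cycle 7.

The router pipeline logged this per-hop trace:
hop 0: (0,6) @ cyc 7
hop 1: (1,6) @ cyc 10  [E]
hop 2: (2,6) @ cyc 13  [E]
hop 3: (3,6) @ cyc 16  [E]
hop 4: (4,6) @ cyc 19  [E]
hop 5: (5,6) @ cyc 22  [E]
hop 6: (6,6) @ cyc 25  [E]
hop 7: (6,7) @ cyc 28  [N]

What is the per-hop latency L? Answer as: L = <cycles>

L = 3

Between hops 0 and 1 the cycle counter advances 10 − 7 = 3.
Per-hop latency L = Δcyc = 3.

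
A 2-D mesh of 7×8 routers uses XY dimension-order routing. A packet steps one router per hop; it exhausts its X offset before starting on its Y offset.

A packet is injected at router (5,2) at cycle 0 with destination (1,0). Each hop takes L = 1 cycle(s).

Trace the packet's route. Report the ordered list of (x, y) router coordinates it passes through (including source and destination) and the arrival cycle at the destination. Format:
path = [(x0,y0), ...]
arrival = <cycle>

path = [(5,2), (4,2), (3,2), (2,2), (1,2), (1,1), (1,0)]
arrival = 6

[0] x=5 y=2 t=0
[1] x=4 y=2 t=1 →W
[2] x=3 y=2 t=2 →W
[3] x=2 y=2 t=3 →W
[4] x=1 y=2 t=4 →W
[5] x=1 y=1 t=5 →S
[6] x=1 y=0 t=6 →S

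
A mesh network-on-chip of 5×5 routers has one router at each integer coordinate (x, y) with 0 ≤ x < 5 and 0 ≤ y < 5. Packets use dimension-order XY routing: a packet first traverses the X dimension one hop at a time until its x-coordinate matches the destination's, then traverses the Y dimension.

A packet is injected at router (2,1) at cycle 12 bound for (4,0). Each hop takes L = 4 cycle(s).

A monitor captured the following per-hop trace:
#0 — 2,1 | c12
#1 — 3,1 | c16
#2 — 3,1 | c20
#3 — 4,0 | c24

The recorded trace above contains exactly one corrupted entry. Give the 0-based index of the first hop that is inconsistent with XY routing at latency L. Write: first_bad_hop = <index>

  1: Δx=+1 Δy=+0 Δt=4 [ok]
  2: Δx=+0 Δy=+0 Δt=4 [BAD: non-unit step]

first_bad_hop = 2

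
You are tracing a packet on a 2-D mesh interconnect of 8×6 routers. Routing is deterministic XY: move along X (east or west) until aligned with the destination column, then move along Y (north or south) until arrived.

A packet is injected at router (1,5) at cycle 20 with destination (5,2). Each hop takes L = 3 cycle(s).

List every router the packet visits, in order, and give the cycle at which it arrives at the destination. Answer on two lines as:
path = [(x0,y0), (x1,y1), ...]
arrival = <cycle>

src (1,5)  cyc=20
E→(2,5)  cyc=23
E→(3,5)  cyc=26
E→(4,5)  cyc=29
E→(5,5)  cyc=32
S→(5,4)  cyc=35
S→(5,3)  cyc=38
S→(5,2)  cyc=41

path = [(1,5), (2,5), (3,5), (4,5), (5,5), (5,4), (5,3), (5,2)]
arrival = 41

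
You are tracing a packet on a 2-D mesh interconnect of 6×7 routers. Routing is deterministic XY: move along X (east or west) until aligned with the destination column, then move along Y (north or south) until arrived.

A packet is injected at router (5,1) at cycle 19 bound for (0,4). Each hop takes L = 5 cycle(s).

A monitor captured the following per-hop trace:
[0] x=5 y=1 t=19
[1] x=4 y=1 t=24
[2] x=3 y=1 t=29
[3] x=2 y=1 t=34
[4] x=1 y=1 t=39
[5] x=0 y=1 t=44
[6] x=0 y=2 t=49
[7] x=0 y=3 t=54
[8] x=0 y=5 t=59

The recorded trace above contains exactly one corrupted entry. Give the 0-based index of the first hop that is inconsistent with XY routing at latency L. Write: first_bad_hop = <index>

[1] (-1,+0) / 5c ⇒ ok
[2] (-1,+0) / 5c ⇒ ok
[3] (-1,+0) / 5c ⇒ ok
[4] (-1,+0) / 5c ⇒ ok
[5] (-1,+0) / 5c ⇒ ok
[6] (+0,+1) / 5c ⇒ ok
[7] (+0,+1) / 5c ⇒ ok
[8] (+0,+2) / 5c ⇒ BAD: non-unit step

first_bad_hop = 8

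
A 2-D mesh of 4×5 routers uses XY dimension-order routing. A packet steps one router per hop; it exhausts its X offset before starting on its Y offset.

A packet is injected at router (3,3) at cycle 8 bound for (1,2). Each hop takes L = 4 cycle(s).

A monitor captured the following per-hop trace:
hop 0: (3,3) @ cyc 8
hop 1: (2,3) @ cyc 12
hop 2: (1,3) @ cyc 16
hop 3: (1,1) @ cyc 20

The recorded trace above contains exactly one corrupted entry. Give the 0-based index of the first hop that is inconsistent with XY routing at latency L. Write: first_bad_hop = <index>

hop 1: step (-1,+0), +4 cyc — ok
hop 2: step (-1,+0), +4 cyc — ok
hop 3: step (+0,-2), +4 cyc — BAD: non-unit step

first_bad_hop = 3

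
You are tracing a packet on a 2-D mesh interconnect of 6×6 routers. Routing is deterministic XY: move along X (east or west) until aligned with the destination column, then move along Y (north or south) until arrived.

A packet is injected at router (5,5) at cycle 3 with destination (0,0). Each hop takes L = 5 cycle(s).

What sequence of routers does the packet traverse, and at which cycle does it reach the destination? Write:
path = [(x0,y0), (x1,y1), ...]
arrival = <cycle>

  0. router=(5,5) cycle=3 (inject)
  1. router=(4,5) cycle=8 dir=W
  2. router=(3,5) cycle=13 dir=W
  3. router=(2,5) cycle=18 dir=W
  4. router=(1,5) cycle=23 dir=W
  5. router=(0,5) cycle=28 dir=W
  6. router=(0,4) cycle=33 dir=S
  7. router=(0,3) cycle=38 dir=S
  8. router=(0,2) cycle=43 dir=S
  9. router=(0,1) cycle=48 dir=S
  10. router=(0,0) cycle=53 dir=S

path = [(5,5), (4,5), (3,5), (2,5), (1,5), (0,5), (0,4), (0,3), (0,2), (0,1), (0,0)]
arrival = 53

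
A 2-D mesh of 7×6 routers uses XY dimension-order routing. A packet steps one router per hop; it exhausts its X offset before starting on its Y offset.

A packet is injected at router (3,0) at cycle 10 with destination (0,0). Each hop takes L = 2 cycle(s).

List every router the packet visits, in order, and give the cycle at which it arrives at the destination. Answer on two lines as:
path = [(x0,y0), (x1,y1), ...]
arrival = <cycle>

t=10: at (3,0)
t=12: at (2,0) after W
t=14: at (1,0) after W
t=16: at (0,0) after W

path = [(3,0), (2,0), (1,0), (0,0)]
arrival = 16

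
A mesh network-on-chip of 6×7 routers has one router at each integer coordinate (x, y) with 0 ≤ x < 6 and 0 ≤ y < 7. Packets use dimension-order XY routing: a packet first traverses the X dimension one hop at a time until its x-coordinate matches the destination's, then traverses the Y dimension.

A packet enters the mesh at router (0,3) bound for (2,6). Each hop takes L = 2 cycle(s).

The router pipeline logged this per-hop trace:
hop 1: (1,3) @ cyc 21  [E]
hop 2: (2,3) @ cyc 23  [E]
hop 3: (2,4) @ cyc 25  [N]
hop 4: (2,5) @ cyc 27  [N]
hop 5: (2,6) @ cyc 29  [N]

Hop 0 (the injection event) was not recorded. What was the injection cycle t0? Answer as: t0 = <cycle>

Hop 1 reached at cycle 21; hop k is at t0 + k·L.
Subtract one hop: t0 = 21 − 2 = 19.

t0 = 19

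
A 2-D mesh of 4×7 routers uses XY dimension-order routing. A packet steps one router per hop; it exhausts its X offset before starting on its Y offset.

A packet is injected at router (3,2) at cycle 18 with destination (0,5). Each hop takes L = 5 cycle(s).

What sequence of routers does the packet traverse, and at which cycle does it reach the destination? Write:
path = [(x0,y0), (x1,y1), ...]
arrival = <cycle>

path = [(3,2), (2,2), (1,2), (0,2), (0,3), (0,4), (0,5)]
arrival = 48

  0. router=(3,2) cycle=18 (inject)
  1. router=(2,2) cycle=23 dir=W
  2. router=(1,2) cycle=28 dir=W
  3. router=(0,2) cycle=33 dir=W
  4. router=(0,3) cycle=38 dir=N
  5. router=(0,4) cycle=43 dir=N
  6. router=(0,5) cycle=48 dir=N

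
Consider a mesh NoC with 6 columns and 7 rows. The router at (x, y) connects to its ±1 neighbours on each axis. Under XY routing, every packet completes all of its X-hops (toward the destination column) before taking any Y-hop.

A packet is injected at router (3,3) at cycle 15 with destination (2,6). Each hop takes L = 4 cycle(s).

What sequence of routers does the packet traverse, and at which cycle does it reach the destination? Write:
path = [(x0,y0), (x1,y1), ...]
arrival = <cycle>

path = [(3,3), (2,3), (2,4), (2,5), (2,6)]
arrival = 31

hop 0: (3,3) @ cyc 15
hop 1: (2,3) @ cyc 19  [W]
hop 2: (2,4) @ cyc 23  [N]
hop 3: (2,5) @ cyc 27  [N]
hop 4: (2,6) @ cyc 31  [N]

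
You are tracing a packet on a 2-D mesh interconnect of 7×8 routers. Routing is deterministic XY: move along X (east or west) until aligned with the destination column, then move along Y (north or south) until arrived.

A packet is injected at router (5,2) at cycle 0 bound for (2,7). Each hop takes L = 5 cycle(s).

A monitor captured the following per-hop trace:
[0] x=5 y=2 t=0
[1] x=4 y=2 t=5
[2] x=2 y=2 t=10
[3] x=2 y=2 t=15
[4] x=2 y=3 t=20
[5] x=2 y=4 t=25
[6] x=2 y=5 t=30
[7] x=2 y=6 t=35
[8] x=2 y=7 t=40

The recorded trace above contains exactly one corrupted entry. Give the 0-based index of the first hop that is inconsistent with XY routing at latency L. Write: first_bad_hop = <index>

  1: Δx=-1 Δy=+0 Δt=5 [ok]
  2: Δx=-2 Δy=+0 Δt=5 [BAD: non-unit step]

first_bad_hop = 2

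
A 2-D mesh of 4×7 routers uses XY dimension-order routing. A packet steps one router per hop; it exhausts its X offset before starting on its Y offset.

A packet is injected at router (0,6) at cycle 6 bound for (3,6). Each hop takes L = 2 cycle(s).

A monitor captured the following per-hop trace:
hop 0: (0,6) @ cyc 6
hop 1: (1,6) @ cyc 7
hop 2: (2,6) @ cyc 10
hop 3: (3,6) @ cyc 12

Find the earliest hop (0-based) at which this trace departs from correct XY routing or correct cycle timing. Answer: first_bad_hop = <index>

first_bad_hop = 1

  1: Δx=+1 Δy=+0 Δt=1 [BAD: Δcyc=1≠L]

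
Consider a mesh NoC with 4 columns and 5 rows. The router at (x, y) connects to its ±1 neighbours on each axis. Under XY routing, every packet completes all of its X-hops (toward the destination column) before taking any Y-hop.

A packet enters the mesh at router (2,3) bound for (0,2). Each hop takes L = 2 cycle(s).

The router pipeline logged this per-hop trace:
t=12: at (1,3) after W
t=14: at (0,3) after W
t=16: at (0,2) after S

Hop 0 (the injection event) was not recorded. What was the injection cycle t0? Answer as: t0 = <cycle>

The first recorded entry is hop 1 at cycle 12.
Subtract one hop: t0 = 12 − 2 = 10.

t0 = 10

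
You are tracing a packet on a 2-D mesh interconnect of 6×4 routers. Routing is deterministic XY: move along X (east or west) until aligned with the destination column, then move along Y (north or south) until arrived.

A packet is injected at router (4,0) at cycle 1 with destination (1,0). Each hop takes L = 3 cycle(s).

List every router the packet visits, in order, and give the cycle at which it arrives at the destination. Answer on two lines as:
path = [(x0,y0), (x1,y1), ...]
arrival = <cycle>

#0 — 4,0 | c1
#1 — 3,0 | c4 | W
#2 — 2,0 | c7 | W
#3 — 1,0 | c10 | W

path = [(4,0), (3,0), (2,0), (1,0)]
arrival = 10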